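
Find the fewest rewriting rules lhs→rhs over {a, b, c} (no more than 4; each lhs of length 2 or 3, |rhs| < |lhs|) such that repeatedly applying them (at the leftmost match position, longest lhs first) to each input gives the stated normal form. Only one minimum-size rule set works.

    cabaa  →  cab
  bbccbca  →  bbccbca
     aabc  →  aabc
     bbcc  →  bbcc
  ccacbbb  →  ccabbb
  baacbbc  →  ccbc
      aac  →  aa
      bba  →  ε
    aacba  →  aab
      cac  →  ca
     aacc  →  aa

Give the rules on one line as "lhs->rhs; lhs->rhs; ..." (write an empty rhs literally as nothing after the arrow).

  | cabaa => caba => cab
  | bbccbca
  | aabc
  | bbcc

ac->a; ba->b; bba->; bcb->cc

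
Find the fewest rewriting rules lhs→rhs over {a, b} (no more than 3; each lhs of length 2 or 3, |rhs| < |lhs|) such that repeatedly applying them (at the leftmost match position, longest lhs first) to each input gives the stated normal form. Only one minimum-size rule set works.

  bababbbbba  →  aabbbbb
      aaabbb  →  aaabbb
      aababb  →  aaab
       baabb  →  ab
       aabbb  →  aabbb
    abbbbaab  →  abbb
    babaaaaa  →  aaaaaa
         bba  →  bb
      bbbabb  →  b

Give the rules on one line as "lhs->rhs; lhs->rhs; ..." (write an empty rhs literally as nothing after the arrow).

  | bababbbbba => aabbbbba => aabbbbb
  | aaabbb
  | aababb => aaab
  | baabb => babb => ab

ba->b; bab->a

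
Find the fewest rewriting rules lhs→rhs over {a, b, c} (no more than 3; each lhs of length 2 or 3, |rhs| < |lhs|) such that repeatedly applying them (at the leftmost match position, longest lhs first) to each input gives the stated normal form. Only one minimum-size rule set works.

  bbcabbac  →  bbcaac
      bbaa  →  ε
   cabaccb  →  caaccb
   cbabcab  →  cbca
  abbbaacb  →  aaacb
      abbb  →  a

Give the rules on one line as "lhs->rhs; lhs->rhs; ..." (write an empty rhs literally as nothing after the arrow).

ab->a; ba->

  | bbcabbac => bbcabac => bbcaac
  | bbaa => ba => ε
  | cabaccb => caaccb
  | cbabcab => cbcab => cbca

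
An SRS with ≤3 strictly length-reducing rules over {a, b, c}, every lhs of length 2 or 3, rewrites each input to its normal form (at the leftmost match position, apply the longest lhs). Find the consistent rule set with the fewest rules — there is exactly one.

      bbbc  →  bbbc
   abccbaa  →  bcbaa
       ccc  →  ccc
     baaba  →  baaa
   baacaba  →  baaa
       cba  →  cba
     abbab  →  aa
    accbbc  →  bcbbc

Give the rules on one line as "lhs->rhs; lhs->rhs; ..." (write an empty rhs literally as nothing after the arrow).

  | bbbc
  | abccbaa => accbaa => bcbaa
  | ccc
  | baaba => baaa

ab->a; ac->b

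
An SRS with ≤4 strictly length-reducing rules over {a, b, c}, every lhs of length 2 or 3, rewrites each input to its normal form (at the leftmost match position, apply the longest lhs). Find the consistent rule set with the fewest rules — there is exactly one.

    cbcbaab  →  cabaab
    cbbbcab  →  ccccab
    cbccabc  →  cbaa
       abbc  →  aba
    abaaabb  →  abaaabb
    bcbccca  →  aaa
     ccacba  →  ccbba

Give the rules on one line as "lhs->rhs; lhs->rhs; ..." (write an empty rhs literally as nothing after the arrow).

  | cbcbaab => cabaab
  | cbbbcab => ccccab
  | cbccabc => cacabc => cbabc => cbaa
  | abbc => aba

ac->b; bbb->cc; bc->a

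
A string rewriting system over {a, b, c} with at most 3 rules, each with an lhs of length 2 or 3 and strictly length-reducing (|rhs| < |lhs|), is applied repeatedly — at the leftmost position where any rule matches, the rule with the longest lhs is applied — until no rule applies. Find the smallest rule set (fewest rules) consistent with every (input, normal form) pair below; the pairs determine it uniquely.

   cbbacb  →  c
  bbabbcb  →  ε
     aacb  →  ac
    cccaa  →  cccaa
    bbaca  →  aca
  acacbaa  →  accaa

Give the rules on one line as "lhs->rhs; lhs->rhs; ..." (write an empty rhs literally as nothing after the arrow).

ab->c; bb->; cb->b

  | cbbacb => bbacb => acb => ab => c
  | bbabbcb => abbcb => cbcb => bcb => bb => ε
  | aacb => aab => ac
  | cccaa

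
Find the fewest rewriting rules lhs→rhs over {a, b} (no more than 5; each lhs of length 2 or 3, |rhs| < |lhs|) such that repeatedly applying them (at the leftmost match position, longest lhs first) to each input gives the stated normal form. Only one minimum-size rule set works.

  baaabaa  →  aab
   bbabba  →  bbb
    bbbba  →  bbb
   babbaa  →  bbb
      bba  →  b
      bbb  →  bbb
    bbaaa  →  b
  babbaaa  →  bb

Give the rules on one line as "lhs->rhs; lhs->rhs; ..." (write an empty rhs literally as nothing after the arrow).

abb->ab; ba->; baa->ab; bab->bb

  | baaabaa => ababaa => abbaa => abaa => aab
  | bbabba => bbbba => bbb
  | bbbba => bbb
  | babbaa => bbbaa => bbab => bbb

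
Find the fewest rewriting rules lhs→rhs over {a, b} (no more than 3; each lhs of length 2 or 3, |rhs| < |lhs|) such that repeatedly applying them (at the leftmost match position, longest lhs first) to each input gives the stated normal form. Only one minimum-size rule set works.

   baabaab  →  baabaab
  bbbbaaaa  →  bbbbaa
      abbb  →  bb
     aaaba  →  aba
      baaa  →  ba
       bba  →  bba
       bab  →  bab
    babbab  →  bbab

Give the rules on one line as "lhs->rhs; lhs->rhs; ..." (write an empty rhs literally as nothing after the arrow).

aaa->a; abb->b

  | baabaab
  | bbbbaaaa => bbbbaa
  | abbb => bb
  | aaaba => aba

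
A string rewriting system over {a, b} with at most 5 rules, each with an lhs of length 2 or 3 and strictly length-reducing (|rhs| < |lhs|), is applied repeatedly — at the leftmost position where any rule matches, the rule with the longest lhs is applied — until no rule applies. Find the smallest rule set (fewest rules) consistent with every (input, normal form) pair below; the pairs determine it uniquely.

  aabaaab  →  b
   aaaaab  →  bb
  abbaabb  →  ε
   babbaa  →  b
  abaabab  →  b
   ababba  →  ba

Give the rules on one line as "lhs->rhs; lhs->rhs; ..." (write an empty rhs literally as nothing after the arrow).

  | aabaaab => aaab => bab => aa => b
  | aaaaab => baaab => bbab => baa => bb
  | abbaabb => abaabb => aaabb => babb => aab => ε
  | babbaa => aabaa => aa => b

aa->b; aab->; ab->a; bab->aa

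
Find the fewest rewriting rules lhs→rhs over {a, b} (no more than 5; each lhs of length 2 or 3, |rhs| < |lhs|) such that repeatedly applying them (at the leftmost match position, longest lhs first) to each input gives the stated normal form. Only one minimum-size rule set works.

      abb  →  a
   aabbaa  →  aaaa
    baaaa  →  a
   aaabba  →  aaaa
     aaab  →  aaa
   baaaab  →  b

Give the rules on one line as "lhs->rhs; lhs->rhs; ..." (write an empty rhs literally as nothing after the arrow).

  | abb => ab => a
  | aabbaa => aabaa => aaaa
  | baaaa => baaa => baa => ba => a
  | aaabba => aaaba => aaaa

ab->a; ba->a; baa->ba; bab->b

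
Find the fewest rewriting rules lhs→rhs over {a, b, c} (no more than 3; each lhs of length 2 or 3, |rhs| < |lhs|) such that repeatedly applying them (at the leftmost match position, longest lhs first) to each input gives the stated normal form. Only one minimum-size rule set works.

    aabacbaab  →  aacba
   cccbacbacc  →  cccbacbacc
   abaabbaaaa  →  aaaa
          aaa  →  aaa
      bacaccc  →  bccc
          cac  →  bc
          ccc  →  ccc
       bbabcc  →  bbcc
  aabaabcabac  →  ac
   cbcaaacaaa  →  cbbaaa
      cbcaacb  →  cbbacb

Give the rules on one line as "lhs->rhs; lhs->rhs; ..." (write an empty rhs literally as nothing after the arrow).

  | aabacbaab => aacbaab => aacba
  | cccbacbacc
  | abaabbaaaa => aabbaaaa => abaaaa => aaaa
  | aaa

ab->; ca->b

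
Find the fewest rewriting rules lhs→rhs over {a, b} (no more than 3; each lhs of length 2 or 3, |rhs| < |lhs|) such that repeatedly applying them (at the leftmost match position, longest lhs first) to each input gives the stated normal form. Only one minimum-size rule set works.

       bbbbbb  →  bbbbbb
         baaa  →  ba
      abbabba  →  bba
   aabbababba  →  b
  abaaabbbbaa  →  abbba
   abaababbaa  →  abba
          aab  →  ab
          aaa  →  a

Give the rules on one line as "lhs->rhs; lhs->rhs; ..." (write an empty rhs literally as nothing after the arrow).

aa->a; aba->b; bab->a

  | bbbbbb
  | baaa => baa => ba
  | abbabba => ababa => bba
  | aabbababba => abbababba => abaabba => babba => aba => b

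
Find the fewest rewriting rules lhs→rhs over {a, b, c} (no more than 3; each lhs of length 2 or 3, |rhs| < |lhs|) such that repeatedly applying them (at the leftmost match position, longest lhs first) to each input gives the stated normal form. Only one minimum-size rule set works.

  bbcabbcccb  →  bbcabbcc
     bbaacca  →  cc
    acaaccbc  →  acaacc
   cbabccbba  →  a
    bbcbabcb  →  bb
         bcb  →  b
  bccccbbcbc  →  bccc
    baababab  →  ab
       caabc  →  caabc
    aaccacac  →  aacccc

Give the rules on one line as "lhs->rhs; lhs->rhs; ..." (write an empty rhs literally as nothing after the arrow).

  | bbcabbcccb => bbcabbcc
  | bbaacca => bacca => cca => cc
  | acaaccbc => acaacc
  | cbabccbba => abccbba => abcba => aba => a

ba->; cb->; cca->cc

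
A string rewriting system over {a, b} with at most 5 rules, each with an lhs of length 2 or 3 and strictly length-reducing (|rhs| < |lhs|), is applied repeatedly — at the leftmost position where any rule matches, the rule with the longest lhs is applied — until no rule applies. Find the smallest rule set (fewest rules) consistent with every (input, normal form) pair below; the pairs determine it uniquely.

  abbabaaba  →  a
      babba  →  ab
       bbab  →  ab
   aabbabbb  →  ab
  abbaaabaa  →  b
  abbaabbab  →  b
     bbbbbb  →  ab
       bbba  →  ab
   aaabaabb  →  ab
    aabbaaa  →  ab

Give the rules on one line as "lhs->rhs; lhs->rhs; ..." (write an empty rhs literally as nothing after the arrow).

  | abbabaaba => aabaaba => bbaaba => aaba => bba => a
  | babba => bbba => aba => ab
  | bbab => ab
  | aabbabbb => bbbabbb => ababbb => abbbb => aabb => bbb => ab

aa->b; ba->b; bb->a; bba->a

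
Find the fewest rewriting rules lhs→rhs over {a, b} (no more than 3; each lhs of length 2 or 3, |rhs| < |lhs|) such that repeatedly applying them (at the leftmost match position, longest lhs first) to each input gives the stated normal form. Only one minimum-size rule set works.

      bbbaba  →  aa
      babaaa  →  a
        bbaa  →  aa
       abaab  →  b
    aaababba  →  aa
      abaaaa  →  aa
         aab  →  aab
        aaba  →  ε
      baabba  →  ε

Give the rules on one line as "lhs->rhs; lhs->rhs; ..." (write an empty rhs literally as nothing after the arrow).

aaa->; ba->a

  | bbbaba => bbaba => baba => aba => aa
  | babaaa => abaaa => aaaa => a
  | bbaa => baa => aa
  | abaab => aaab => b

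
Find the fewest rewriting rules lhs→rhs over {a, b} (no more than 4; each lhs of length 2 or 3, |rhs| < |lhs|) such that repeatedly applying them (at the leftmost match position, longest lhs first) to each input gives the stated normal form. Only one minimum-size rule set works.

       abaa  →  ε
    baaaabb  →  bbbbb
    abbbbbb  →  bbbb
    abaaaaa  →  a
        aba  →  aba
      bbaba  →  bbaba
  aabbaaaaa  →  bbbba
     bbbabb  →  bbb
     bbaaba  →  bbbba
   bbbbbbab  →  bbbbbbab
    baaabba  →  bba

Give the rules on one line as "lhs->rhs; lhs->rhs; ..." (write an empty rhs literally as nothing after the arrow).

  | abaa => abb => ε
  | baaaabb => bbaabb => bbbbb
  | abbbbbb => bbbb
  | abaaaaa => abbaaa => aaa => a

aa->; abb->; baa->bb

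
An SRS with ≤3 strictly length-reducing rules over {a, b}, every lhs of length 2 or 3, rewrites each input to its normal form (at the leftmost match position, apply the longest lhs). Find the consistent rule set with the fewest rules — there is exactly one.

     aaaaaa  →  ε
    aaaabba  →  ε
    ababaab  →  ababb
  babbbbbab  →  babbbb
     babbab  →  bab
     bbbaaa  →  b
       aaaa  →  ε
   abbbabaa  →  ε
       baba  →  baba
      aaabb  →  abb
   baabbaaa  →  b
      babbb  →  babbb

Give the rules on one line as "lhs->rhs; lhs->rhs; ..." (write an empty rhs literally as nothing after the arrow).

  | aaaaaa => aaaa => aa => ε
  | aaaabba => aabba => bba => ε
  | ababaab => ababb
  | babbbbbab => babbbb

aa->; bba->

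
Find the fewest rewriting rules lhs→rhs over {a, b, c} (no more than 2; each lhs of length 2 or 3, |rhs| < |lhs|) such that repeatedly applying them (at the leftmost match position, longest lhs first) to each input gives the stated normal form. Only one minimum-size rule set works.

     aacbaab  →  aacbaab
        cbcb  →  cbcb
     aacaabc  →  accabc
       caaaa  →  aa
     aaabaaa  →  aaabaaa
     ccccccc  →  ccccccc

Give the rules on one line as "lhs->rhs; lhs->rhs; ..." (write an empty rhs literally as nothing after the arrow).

aca->cc; caa->

  | aacbaab
  | cbcb
  | aacaabc => accabc
  | caaaa => aa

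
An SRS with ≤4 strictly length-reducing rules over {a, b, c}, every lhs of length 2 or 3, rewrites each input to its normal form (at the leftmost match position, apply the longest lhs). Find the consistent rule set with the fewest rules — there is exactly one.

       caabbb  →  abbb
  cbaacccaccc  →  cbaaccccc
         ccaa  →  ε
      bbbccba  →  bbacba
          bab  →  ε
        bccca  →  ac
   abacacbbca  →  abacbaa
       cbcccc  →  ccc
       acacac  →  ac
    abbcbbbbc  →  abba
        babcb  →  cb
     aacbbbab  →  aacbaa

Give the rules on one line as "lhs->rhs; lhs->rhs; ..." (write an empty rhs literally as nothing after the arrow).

bab->ca; bc->a; ca->

  | caabbb => abbb
  | cbaacccaccc => cbaaccccc
  | ccaa => ca => ε
  | bbbccba => bbacba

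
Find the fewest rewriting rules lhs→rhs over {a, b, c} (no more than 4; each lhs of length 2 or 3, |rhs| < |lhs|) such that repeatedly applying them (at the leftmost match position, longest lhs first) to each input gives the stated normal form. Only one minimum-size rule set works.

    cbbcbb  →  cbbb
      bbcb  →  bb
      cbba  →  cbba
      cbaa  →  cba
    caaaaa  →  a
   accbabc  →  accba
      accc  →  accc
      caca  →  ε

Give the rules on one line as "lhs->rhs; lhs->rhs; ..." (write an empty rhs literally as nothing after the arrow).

aa->a; bc->; ca->

  | cbbcbb => cbbb
  | bbcb => bb
  | cbba
  | cbaa => cba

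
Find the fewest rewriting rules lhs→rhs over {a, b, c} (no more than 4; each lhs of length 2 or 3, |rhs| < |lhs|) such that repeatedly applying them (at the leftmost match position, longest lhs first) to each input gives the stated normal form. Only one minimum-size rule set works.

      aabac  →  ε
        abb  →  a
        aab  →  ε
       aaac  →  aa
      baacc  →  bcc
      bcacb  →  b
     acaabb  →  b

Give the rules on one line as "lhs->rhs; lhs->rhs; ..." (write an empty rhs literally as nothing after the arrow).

  | aabac => acac => ac => ε
  | abb => cb => a
  | aab => ac => ε
  | aaac => aa

ab->c; ac->; ba->b; cb->a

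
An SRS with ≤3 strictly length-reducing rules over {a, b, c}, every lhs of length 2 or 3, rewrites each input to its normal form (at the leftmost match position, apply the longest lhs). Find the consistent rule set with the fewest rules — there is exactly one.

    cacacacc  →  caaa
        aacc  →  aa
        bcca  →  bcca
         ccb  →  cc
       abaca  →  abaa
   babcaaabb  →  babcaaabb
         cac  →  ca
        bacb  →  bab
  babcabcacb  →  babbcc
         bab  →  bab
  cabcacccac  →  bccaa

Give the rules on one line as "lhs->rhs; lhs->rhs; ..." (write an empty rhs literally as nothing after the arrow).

  | cacacacc => caacacc => caaacc => caaac => caaa
  | aacc => aac => aa
  | bcca
  | ccb => cc

ac->a; cab->bc; cb->c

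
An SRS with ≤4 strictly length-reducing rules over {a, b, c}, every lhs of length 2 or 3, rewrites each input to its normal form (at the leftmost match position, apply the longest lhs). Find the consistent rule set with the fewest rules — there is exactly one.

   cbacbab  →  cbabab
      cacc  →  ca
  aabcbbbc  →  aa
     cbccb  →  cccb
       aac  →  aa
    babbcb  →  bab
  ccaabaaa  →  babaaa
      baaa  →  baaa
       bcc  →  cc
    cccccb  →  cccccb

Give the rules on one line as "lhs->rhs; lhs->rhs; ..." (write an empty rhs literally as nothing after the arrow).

ac->a; bc->c; cca->b

  | cbacbab => cbabab
  | cacc => cac => ca
  | aabcbbbc => aacbbbc => aabbbc => aabbc => aabc => aac => aa
  | cbccb => cccb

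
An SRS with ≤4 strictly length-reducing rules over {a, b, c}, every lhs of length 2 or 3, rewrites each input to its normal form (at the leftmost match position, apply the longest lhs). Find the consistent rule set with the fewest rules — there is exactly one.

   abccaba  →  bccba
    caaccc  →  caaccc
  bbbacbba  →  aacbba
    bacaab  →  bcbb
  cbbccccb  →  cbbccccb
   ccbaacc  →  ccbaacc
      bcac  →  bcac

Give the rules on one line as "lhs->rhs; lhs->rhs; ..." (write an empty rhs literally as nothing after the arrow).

ab->b; aca->cb; bbb->a

  | abccaba => bccaba => bccba
  | caaccc
  | bbbacbba => aacbba
  | bacaab => bcbab => bcbb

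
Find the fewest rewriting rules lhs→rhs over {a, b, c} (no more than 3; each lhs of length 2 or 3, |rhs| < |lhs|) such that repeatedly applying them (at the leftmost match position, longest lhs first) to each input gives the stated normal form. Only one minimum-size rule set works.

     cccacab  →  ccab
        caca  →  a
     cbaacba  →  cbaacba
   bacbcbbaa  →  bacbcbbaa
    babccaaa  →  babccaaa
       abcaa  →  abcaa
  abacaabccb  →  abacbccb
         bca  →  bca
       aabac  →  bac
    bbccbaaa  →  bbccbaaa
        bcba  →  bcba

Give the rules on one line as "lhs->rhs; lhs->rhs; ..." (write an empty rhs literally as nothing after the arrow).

aab->b; cac->

  | cccacab => ccab
  | caca => a
  | cbaacba
  | bacbcbbaa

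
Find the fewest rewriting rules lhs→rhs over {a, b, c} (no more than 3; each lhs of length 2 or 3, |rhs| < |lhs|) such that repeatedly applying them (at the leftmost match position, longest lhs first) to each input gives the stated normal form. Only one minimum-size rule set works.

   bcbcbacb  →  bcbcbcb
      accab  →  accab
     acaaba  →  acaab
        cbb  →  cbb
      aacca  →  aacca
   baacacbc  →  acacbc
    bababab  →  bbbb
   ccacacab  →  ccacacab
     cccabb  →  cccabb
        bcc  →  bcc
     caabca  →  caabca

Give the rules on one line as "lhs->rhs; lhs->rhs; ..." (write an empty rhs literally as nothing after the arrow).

ba->b; baa->a

  | bcbcbacb => bcbcbcb
  | accab
  | acaaba => acaab
  | cbb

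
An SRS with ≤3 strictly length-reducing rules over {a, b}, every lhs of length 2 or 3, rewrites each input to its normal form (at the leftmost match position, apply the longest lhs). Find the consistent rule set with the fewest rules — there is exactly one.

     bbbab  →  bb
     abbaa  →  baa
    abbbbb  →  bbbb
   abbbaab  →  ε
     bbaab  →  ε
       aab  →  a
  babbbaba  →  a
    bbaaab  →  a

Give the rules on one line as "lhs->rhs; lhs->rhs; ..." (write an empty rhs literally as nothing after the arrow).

  | bbbab => bb
  | abbaa => baa
  | abbbbb => bbbb
  | abbbaab => bbaab => ab => ε

ab->; bab->aa; bba->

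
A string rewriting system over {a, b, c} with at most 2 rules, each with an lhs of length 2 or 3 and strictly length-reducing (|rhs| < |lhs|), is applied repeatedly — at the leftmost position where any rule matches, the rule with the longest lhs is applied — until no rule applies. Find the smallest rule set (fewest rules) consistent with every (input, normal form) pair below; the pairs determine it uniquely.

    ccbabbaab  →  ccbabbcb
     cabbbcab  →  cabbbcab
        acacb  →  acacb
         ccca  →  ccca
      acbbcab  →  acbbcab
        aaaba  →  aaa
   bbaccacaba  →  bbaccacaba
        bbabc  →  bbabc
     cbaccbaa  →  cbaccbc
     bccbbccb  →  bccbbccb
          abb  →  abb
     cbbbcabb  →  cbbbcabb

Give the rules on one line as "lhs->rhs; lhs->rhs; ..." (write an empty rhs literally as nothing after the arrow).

aab->a; baa->bc

  | ccbabbaab => ccbabbcb
  | cabbbcab
  | acacb
  | ccca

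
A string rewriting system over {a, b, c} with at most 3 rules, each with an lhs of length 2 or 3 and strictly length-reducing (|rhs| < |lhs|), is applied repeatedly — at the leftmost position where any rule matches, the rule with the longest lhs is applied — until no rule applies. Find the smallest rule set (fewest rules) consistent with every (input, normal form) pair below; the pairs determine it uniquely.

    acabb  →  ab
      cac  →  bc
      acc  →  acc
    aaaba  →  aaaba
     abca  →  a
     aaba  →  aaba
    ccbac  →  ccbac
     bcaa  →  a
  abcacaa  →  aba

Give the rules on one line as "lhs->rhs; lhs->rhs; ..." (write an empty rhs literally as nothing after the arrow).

  | acabb => abbb => ab
  | cac => bc
  | acc
  | aaaba

bb->; ca->b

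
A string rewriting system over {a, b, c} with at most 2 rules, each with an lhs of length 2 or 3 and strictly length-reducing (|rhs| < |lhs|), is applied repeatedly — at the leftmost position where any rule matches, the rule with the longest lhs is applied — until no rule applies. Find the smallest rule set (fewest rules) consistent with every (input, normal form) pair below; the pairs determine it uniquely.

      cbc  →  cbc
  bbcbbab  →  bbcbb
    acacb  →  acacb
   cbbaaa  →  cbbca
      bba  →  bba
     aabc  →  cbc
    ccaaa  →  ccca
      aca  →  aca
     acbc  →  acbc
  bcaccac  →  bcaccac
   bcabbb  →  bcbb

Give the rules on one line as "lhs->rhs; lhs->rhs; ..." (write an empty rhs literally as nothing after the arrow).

  | cbc
  | bbcbbab => bbcbb
  | acacb
  | cbbaaa => cbbca

aa->c; ab->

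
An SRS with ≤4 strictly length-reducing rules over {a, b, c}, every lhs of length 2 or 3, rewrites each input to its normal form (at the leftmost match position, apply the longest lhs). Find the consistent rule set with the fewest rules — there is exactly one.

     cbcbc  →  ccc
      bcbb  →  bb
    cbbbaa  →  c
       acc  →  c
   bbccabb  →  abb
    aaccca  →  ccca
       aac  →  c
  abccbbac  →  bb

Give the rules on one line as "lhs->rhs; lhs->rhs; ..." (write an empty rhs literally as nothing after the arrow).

aa->; ac->; bc->; cb->c

  | cbcbc => ccbc => ccc
  | bcbb => bb
  | cbbbaa => cbbaa => cbaa => caa => c
  | acc => c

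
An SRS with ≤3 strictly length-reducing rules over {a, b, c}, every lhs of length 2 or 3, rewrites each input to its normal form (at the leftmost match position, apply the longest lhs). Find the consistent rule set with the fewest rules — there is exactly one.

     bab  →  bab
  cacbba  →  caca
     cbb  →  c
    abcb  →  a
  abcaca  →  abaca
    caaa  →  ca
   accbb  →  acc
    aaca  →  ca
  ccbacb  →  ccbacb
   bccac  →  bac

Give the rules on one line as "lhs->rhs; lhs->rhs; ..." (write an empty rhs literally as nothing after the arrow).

aa->; bb->; bc->b

  | bab
  | cacbba => caca
  | cbb => c
  | abcb => abb => a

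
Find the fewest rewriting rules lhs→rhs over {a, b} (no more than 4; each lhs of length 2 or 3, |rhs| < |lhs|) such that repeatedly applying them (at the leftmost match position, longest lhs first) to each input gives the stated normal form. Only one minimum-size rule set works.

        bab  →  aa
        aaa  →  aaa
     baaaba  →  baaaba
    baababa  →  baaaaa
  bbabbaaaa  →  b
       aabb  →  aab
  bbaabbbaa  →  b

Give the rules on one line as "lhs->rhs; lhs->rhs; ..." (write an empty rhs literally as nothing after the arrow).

bab->aa; bb->b; bba->bb

  | bab => aa
  | aaa
  | baaaba
  | baababa => baaaaa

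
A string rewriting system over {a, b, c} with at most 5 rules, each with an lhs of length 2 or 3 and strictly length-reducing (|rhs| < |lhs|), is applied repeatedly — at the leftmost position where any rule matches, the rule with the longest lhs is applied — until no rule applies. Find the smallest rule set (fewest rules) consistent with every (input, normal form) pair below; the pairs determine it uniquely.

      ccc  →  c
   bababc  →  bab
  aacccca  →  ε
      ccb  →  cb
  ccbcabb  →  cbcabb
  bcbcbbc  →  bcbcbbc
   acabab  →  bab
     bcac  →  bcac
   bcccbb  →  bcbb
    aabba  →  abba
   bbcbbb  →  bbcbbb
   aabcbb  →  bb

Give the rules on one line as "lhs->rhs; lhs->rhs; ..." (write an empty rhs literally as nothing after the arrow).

aa->a; abc->; aca->; cc->c

  | ccc => cc => c
  | bababc => bab
  | aacccca => acccca => accca => acca => aca => ε
  | ccb => cb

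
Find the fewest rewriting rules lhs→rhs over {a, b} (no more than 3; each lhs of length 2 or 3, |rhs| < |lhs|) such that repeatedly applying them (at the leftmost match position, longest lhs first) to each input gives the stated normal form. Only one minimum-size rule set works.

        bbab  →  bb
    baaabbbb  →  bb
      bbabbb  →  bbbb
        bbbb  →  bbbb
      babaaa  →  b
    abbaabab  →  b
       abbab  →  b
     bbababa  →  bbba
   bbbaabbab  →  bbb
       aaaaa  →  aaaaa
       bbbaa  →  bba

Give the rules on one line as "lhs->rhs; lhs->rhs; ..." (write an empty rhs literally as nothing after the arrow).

  | bbab => bb
  | baaabbbb => aabbbb => abbb => bb
  | bbabbb => bbbb
  | bbbb

ab->; aba->ab; baa->a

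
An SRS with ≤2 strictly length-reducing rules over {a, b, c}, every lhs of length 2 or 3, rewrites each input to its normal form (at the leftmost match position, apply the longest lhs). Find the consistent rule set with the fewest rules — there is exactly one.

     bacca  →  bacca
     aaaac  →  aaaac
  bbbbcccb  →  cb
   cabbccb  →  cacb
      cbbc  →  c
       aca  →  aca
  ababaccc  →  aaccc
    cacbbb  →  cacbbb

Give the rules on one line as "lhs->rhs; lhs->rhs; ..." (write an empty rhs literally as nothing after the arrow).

bab->; bbc->

  | bacca
  | aaaac
  | bbbbcccb => bbccb => cb
  | cabbccb => cacb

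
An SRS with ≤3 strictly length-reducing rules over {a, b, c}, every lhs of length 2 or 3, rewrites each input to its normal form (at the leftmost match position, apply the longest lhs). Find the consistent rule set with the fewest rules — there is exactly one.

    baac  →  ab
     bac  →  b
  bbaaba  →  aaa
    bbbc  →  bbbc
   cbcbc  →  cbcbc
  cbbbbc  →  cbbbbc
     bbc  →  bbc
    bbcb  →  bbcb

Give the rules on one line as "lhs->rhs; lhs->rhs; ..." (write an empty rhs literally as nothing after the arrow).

  | baac => aac => ab
  | bac => ac => b
  | bbaaba => baaba => aaba => aaa
  | bbbc

ac->b; ba->a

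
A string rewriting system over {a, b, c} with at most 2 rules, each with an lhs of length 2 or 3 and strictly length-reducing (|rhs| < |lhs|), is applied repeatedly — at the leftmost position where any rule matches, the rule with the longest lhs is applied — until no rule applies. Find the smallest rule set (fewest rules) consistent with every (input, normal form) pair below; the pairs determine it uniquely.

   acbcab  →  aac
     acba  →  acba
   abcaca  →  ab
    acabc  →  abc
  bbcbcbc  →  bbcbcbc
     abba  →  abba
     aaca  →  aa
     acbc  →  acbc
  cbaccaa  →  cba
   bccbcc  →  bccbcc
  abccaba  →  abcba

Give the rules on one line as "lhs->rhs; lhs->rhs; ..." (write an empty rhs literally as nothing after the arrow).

ca->; cbb->ac

  | acbcab => acbb => aac
  | acba
  | abcaca => abca => ab
  | acabc => abc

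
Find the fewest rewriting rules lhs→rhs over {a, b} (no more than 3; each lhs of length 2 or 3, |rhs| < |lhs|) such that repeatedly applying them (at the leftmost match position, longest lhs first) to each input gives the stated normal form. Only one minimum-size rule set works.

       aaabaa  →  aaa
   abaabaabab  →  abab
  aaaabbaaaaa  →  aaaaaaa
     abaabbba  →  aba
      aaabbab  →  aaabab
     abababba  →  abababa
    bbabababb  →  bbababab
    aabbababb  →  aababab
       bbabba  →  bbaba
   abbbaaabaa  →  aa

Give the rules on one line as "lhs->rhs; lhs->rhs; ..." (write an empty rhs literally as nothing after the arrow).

abb->ab; baa->

  | aaabaa => aaa
  | abaabaabab => abaabab => abab
  | aaaabbaaaaa => aaaabaaaaa => aaaaaaa
  | abaabbba => abbba => abba => aba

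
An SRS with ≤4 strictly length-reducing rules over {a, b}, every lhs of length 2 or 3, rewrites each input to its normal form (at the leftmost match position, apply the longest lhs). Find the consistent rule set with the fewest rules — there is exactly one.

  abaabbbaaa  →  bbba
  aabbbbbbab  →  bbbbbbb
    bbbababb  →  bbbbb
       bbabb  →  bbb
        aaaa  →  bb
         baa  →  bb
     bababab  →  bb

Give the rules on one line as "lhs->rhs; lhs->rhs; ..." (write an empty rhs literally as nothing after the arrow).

  | abaabbbaaa => abbbaaa => bbaaa => bbba
  | aabbbbbbab => bbbbbbbab => bbbbbbb
  | bbbababb => bbbbb
  | bbabb => bbb

aa->b; ab->; aba->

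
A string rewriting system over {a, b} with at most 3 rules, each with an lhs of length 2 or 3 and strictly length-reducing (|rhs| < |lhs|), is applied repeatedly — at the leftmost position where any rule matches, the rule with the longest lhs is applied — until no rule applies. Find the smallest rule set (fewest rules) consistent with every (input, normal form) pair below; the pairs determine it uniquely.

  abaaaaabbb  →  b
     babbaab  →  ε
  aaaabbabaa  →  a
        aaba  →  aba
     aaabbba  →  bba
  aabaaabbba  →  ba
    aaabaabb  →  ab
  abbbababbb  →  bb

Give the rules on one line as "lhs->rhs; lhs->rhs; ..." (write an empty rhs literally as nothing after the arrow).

  | abaaaaabbb => abaaaabbb => abaaabbb => abaabbb => ababbb => abb => b
  | babbaab => baab => bab => ε
  | aaaabbabaa => aaabbabaa => aabbabaa => abbabaa => babaa => aa => a
  | aaba => aba

aa->a; abb->b; bab->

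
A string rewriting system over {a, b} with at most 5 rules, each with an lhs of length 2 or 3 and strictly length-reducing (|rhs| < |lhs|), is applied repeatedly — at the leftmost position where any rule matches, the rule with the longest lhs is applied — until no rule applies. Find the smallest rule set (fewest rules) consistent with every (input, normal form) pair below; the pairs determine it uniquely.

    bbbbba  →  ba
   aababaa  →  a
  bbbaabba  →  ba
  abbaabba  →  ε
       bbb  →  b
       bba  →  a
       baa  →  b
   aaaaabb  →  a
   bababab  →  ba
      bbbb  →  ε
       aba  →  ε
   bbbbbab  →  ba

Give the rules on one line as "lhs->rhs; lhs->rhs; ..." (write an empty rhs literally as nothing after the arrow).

aa->; aab->aa; ab->a; bb->

  | bbbbba => bbba => ba
  | aababaa => aaabaa => abaa => aaa => a
  | bbbaabba => baabba => baaba => baaa => ba
  | abbaabba => abaabba => aaabba => abba => aba => aa => ε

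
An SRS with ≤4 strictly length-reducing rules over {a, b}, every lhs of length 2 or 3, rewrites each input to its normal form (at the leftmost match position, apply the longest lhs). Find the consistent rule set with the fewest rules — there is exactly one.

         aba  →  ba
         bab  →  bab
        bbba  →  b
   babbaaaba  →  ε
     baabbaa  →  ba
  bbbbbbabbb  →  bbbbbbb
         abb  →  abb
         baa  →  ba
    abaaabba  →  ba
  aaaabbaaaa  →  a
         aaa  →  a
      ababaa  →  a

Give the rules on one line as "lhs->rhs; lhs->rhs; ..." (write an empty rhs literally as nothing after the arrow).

aa->a; aba->ba; bba->

  | aba => ba
  | bab
  | bbba => b
  | babbaaaba => baaaba => baaba => baba => bba => ε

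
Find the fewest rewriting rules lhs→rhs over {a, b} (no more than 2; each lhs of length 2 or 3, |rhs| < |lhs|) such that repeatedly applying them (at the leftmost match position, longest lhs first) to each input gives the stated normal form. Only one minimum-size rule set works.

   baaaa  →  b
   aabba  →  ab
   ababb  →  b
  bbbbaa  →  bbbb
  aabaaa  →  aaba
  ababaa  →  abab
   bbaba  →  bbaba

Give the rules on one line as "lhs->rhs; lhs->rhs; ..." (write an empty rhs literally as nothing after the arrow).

abb->ba; baa->b

  | baaaa => baa => b
  | aabba => abaa => ab
  | ababb => abba => baa => b
  | bbbbaa => bbbb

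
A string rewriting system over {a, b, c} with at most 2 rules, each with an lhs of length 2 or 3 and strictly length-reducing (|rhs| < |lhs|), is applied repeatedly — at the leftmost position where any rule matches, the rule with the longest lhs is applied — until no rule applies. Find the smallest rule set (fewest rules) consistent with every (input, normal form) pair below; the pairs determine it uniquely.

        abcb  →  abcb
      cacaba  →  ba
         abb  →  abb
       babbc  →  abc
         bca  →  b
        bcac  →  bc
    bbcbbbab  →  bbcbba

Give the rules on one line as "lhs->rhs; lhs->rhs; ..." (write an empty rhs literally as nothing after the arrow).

bab->a; ca->

  | abcb
  | cacaba => caba => ba
  | abb
  | babbc => abc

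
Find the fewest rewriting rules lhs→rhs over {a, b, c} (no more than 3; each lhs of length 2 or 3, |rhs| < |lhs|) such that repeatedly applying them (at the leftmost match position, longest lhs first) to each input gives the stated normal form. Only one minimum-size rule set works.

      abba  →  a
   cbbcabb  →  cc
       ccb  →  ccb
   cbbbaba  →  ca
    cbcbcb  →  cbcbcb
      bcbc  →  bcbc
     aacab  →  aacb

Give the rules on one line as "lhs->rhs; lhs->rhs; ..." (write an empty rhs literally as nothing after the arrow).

  | abba => bba => a
  | cbbcabb => ccabb => ccbb => cc
  | ccb
  | cbbbaba => cbaba => cbba => ca

ab->b; bb->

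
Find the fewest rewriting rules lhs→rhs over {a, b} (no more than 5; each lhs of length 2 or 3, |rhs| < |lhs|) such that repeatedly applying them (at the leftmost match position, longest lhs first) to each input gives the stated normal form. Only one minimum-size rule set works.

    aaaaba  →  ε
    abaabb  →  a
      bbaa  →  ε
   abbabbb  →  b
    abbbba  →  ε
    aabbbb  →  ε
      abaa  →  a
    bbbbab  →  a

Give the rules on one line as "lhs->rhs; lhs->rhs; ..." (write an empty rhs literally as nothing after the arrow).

  | aaaaba => aaba => ba => ε
  | abaabb => aaabb => abb => ab => a
  | bbaa => aa => ε
  | abbabbb => ababbb => aabbb => bbb => b

aa->; ab->a; ba->; bb->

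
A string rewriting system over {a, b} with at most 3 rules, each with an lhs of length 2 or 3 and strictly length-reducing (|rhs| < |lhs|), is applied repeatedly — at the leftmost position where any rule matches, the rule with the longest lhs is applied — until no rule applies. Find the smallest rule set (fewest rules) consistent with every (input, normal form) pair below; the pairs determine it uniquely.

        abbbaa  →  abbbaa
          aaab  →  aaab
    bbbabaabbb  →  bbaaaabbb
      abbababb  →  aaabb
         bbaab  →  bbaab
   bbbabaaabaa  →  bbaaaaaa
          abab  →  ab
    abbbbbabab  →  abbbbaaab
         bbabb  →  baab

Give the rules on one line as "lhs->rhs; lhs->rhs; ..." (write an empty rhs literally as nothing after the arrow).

  | abbbaa
  | aaab
  | bbbabaabbb => bbaaaabbb
  | abbababb => abaaabb => aaabb

aba->a; bab->aa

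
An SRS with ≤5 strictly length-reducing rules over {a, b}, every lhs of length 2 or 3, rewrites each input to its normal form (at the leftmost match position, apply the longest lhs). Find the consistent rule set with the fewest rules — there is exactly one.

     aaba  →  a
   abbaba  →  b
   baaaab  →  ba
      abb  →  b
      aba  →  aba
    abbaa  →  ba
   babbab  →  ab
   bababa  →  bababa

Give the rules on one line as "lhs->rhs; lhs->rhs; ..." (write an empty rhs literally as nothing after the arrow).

  | aaba => baa => bb => a
  | abbaba => aaaba => bba => aa => b
  | baaaab => bbab => aab => ba
  | abb => aa => b

aa->b; aaa->b; aab->ba; bb->a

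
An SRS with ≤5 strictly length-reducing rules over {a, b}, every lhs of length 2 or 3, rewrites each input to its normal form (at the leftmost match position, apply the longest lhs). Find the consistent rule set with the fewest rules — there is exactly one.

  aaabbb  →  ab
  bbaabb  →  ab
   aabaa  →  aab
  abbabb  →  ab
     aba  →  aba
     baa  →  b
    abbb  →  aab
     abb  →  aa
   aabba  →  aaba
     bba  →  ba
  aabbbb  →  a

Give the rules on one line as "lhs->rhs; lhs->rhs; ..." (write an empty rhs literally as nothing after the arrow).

  | aaabbb => bbb => ab
  | bbaabb => baabb => bbb => ab
  | aabaa => aab
  | abbabb => ababb => abaa => ab

aaa->; baa->b; bb->a; bba->ba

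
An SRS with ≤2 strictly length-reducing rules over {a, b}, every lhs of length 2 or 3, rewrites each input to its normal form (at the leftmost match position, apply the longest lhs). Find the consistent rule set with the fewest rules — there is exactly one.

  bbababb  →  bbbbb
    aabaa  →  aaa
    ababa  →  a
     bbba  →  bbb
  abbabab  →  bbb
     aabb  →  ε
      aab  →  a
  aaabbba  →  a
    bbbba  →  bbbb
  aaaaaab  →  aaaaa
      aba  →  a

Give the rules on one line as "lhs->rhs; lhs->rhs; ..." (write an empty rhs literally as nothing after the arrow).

ab->; ba->b

  | bbababb => bbbabb => bbbbb
  | aabaa => aaa
  | ababa => aba => a
  | bbba => bbb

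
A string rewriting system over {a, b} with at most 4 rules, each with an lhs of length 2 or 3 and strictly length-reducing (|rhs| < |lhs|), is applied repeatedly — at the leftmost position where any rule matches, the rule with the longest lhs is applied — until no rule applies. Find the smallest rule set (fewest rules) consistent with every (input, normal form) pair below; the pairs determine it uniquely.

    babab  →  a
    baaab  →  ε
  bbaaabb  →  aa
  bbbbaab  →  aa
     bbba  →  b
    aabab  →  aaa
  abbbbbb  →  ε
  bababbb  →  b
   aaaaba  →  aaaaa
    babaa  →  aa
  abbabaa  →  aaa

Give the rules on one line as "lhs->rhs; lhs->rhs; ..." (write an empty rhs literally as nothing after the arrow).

ab->a; abb->; ba->b; bb->

  | babab => bbab => ab => a
  | baaab => baab => bab => bb => ε
  | bbaaabb => aaabb => aa
  | bbbbaab => bbaab => aab => aa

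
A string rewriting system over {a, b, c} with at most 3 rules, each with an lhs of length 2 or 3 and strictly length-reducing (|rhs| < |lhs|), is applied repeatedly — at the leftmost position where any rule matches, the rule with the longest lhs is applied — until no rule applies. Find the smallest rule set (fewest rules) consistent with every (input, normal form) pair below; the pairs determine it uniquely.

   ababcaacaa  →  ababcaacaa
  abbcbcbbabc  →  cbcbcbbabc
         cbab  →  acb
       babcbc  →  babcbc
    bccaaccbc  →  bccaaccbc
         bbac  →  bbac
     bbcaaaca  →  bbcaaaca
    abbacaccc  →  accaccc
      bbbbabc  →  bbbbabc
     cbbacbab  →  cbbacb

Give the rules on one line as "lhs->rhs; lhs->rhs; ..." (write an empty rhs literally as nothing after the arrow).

  | ababcaacaa
  | abbcbcbbabc => cbcbcbbabc
  | cbab => acb
  | babcbc

abb->cb; baa->ba; cba->ac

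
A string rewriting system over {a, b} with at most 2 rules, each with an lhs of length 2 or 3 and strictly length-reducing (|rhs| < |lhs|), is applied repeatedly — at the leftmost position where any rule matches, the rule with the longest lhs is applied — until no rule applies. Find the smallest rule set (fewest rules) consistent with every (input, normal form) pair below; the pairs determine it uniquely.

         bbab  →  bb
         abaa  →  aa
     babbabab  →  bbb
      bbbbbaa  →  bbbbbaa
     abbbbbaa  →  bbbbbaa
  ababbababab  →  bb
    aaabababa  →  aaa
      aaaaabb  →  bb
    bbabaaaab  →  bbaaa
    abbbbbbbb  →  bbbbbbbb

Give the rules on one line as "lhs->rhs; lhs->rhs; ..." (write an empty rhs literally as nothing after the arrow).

ab->; abb->bb

  | bbab => bb
  | abaa => aa
  | babbabab => bbbabab => bbbab => bbb
  | bbbbbaa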